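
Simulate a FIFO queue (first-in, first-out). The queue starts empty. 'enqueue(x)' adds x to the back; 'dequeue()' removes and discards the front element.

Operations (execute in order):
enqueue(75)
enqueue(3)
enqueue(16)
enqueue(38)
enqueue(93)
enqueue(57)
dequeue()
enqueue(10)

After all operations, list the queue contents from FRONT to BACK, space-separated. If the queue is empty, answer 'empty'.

enqueue(75): [75]
enqueue(3): [75, 3]
enqueue(16): [75, 3, 16]
enqueue(38): [75, 3, 16, 38]
enqueue(93): [75, 3, 16, 38, 93]
enqueue(57): [75, 3, 16, 38, 93, 57]
dequeue(): [3, 16, 38, 93, 57]
enqueue(10): [3, 16, 38, 93, 57, 10]

Answer: 3 16 38 93 57 10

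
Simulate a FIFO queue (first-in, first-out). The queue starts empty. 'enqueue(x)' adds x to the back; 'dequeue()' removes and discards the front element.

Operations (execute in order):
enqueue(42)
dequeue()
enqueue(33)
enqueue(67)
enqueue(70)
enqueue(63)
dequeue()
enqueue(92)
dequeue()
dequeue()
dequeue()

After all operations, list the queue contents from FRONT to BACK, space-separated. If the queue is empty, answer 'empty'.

Answer: 92

Derivation:
enqueue(42): [42]
dequeue(): []
enqueue(33): [33]
enqueue(67): [33, 67]
enqueue(70): [33, 67, 70]
enqueue(63): [33, 67, 70, 63]
dequeue(): [67, 70, 63]
enqueue(92): [67, 70, 63, 92]
dequeue(): [70, 63, 92]
dequeue(): [63, 92]
dequeue(): [92]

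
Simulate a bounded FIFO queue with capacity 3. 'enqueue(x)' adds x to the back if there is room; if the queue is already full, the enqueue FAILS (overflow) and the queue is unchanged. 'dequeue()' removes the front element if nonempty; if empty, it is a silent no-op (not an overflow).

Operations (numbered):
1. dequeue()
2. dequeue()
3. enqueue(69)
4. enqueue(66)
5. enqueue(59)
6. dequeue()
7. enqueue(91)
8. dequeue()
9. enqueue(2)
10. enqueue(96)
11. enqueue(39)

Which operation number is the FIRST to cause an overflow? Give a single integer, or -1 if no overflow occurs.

1. dequeue(): empty, no-op, size=0
2. dequeue(): empty, no-op, size=0
3. enqueue(69): size=1
4. enqueue(66): size=2
5. enqueue(59): size=3
6. dequeue(): size=2
7. enqueue(91): size=3
8. dequeue(): size=2
9. enqueue(2): size=3
10. enqueue(96): size=3=cap → OVERFLOW (fail)
11. enqueue(39): size=3=cap → OVERFLOW (fail)

Answer: 10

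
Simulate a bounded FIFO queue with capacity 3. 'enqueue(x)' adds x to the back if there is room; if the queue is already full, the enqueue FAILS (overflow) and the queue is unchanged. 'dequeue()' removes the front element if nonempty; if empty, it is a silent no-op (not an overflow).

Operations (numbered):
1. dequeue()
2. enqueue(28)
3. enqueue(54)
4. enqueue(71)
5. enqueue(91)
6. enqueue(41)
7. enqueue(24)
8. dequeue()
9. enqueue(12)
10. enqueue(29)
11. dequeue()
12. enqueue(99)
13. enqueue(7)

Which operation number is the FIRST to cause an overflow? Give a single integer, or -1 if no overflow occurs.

Answer: 5

Derivation:
1. dequeue(): empty, no-op, size=0
2. enqueue(28): size=1
3. enqueue(54): size=2
4. enqueue(71): size=3
5. enqueue(91): size=3=cap → OVERFLOW (fail)
6. enqueue(41): size=3=cap → OVERFLOW (fail)
7. enqueue(24): size=3=cap → OVERFLOW (fail)
8. dequeue(): size=2
9. enqueue(12): size=3
10. enqueue(29): size=3=cap → OVERFLOW (fail)
11. dequeue(): size=2
12. enqueue(99): size=3
13. enqueue(7): size=3=cap → OVERFLOW (fail)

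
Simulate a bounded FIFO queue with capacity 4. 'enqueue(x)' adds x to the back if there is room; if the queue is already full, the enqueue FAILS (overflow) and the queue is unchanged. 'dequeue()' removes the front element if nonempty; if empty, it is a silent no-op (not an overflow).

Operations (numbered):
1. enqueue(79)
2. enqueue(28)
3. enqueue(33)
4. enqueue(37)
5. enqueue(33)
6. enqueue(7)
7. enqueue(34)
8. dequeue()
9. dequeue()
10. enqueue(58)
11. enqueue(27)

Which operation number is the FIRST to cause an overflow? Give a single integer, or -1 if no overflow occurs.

Answer: 5

Derivation:
1. enqueue(79): size=1
2. enqueue(28): size=2
3. enqueue(33): size=3
4. enqueue(37): size=4
5. enqueue(33): size=4=cap → OVERFLOW (fail)
6. enqueue(7): size=4=cap → OVERFLOW (fail)
7. enqueue(34): size=4=cap → OVERFLOW (fail)
8. dequeue(): size=3
9. dequeue(): size=2
10. enqueue(58): size=3
11. enqueue(27): size=4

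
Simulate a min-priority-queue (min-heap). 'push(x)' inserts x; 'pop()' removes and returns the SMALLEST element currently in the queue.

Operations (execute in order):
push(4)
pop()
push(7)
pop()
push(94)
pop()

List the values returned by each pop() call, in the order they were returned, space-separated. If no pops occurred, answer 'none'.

Answer: 4 7 94

Derivation:
push(4): heap contents = [4]
pop() → 4: heap contents = []
push(7): heap contents = [7]
pop() → 7: heap contents = []
push(94): heap contents = [94]
pop() → 94: heap contents = []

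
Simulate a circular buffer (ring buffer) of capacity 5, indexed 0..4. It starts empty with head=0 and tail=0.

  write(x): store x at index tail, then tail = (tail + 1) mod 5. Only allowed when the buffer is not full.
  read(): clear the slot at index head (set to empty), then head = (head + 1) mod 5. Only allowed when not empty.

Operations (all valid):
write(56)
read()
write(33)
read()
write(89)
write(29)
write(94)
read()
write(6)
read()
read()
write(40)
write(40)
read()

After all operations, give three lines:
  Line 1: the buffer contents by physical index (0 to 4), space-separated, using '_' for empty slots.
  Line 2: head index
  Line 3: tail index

Answer: _ 40 40 _ _
1
3

Derivation:
write(56): buf=[56 _ _ _ _], head=0, tail=1, size=1
read(): buf=[_ _ _ _ _], head=1, tail=1, size=0
write(33): buf=[_ 33 _ _ _], head=1, tail=2, size=1
read(): buf=[_ _ _ _ _], head=2, tail=2, size=0
write(89): buf=[_ _ 89 _ _], head=2, tail=3, size=1
write(29): buf=[_ _ 89 29 _], head=2, tail=4, size=2
write(94): buf=[_ _ 89 29 94], head=2, tail=0, size=3
read(): buf=[_ _ _ 29 94], head=3, tail=0, size=2
write(6): buf=[6 _ _ 29 94], head=3, tail=1, size=3
read(): buf=[6 _ _ _ 94], head=4, tail=1, size=2
read(): buf=[6 _ _ _ _], head=0, tail=1, size=1
write(40): buf=[6 40 _ _ _], head=0, tail=2, size=2
write(40): buf=[6 40 40 _ _], head=0, tail=3, size=3
read(): buf=[_ 40 40 _ _], head=1, tail=3, size=2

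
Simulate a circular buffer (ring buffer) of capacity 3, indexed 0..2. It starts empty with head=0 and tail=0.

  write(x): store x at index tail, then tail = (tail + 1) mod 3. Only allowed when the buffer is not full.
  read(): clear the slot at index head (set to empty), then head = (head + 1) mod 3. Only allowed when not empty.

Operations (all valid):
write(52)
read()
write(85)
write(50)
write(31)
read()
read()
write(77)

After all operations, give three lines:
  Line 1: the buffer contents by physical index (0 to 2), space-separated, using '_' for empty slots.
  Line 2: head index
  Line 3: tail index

write(52): buf=[52 _ _], head=0, tail=1, size=1
read(): buf=[_ _ _], head=1, tail=1, size=0
write(85): buf=[_ 85 _], head=1, tail=2, size=1
write(50): buf=[_ 85 50], head=1, tail=0, size=2
write(31): buf=[31 85 50], head=1, tail=1, size=3
read(): buf=[31 _ 50], head=2, tail=1, size=2
read(): buf=[31 _ _], head=0, tail=1, size=1
write(77): buf=[31 77 _], head=0, tail=2, size=2

Answer: 31 77 _
0
2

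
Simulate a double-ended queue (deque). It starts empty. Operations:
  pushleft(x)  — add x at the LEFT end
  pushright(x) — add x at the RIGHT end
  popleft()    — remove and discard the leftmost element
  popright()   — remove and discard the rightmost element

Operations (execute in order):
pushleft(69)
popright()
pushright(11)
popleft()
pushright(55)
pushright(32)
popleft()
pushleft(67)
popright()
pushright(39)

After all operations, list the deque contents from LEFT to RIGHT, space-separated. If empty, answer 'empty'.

Answer: 67 39

Derivation:
pushleft(69): [69]
popright(): []
pushright(11): [11]
popleft(): []
pushright(55): [55]
pushright(32): [55, 32]
popleft(): [32]
pushleft(67): [67, 32]
popright(): [67]
pushright(39): [67, 39]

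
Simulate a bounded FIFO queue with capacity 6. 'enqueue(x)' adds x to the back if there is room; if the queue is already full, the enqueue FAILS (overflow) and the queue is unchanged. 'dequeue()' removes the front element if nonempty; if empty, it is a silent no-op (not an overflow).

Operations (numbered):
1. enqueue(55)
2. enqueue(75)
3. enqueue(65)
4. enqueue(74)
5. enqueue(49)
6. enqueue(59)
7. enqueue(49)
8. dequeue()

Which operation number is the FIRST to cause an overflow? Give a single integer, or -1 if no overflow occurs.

Answer: 7

Derivation:
1. enqueue(55): size=1
2. enqueue(75): size=2
3. enqueue(65): size=3
4. enqueue(74): size=4
5. enqueue(49): size=5
6. enqueue(59): size=6
7. enqueue(49): size=6=cap → OVERFLOW (fail)
8. dequeue(): size=5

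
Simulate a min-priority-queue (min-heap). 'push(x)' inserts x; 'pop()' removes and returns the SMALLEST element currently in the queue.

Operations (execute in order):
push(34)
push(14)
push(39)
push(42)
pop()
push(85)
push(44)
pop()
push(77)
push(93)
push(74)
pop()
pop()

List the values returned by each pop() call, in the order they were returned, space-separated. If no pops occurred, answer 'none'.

Answer: 14 34 39 42

Derivation:
push(34): heap contents = [34]
push(14): heap contents = [14, 34]
push(39): heap contents = [14, 34, 39]
push(42): heap contents = [14, 34, 39, 42]
pop() → 14: heap contents = [34, 39, 42]
push(85): heap contents = [34, 39, 42, 85]
push(44): heap contents = [34, 39, 42, 44, 85]
pop() → 34: heap contents = [39, 42, 44, 85]
push(77): heap contents = [39, 42, 44, 77, 85]
push(93): heap contents = [39, 42, 44, 77, 85, 93]
push(74): heap contents = [39, 42, 44, 74, 77, 85, 93]
pop() → 39: heap contents = [42, 44, 74, 77, 85, 93]
pop() → 42: heap contents = [44, 74, 77, 85, 93]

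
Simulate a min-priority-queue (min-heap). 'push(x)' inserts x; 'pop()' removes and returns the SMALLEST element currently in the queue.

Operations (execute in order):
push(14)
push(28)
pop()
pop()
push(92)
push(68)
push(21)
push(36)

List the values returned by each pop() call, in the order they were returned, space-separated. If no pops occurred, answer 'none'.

Answer: 14 28

Derivation:
push(14): heap contents = [14]
push(28): heap contents = [14, 28]
pop() → 14: heap contents = [28]
pop() → 28: heap contents = []
push(92): heap contents = [92]
push(68): heap contents = [68, 92]
push(21): heap contents = [21, 68, 92]
push(36): heap contents = [21, 36, 68, 92]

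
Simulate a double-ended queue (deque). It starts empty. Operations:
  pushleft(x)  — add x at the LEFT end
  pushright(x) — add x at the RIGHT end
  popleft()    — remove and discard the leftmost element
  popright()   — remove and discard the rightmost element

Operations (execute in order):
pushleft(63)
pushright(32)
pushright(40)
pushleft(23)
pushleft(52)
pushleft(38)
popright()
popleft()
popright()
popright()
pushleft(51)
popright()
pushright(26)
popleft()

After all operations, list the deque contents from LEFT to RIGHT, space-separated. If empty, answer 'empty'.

pushleft(63): [63]
pushright(32): [63, 32]
pushright(40): [63, 32, 40]
pushleft(23): [23, 63, 32, 40]
pushleft(52): [52, 23, 63, 32, 40]
pushleft(38): [38, 52, 23, 63, 32, 40]
popright(): [38, 52, 23, 63, 32]
popleft(): [52, 23, 63, 32]
popright(): [52, 23, 63]
popright(): [52, 23]
pushleft(51): [51, 52, 23]
popright(): [51, 52]
pushright(26): [51, 52, 26]
popleft(): [52, 26]

Answer: 52 26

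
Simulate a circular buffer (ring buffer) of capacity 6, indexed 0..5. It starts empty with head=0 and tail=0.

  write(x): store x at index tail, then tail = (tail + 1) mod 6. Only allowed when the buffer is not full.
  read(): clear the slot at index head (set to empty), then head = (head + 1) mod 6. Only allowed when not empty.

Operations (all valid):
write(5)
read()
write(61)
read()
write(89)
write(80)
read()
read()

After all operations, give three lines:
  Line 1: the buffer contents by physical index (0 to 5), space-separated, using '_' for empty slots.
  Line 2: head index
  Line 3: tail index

write(5): buf=[5 _ _ _ _ _], head=0, tail=1, size=1
read(): buf=[_ _ _ _ _ _], head=1, tail=1, size=0
write(61): buf=[_ 61 _ _ _ _], head=1, tail=2, size=1
read(): buf=[_ _ _ _ _ _], head=2, tail=2, size=0
write(89): buf=[_ _ 89 _ _ _], head=2, tail=3, size=1
write(80): buf=[_ _ 89 80 _ _], head=2, tail=4, size=2
read(): buf=[_ _ _ 80 _ _], head=3, tail=4, size=1
read(): buf=[_ _ _ _ _ _], head=4, tail=4, size=0

Answer: _ _ _ _ _ _
4
4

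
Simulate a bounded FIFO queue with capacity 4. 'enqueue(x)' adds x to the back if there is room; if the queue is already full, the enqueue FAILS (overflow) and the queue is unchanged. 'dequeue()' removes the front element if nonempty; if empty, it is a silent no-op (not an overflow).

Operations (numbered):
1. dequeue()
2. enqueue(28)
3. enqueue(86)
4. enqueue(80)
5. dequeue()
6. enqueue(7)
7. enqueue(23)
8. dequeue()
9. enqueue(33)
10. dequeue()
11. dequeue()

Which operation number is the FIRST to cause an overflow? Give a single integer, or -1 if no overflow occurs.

1. dequeue(): empty, no-op, size=0
2. enqueue(28): size=1
3. enqueue(86): size=2
4. enqueue(80): size=3
5. dequeue(): size=2
6. enqueue(7): size=3
7. enqueue(23): size=4
8. dequeue(): size=3
9. enqueue(33): size=4
10. dequeue(): size=3
11. dequeue(): size=2

Answer: -1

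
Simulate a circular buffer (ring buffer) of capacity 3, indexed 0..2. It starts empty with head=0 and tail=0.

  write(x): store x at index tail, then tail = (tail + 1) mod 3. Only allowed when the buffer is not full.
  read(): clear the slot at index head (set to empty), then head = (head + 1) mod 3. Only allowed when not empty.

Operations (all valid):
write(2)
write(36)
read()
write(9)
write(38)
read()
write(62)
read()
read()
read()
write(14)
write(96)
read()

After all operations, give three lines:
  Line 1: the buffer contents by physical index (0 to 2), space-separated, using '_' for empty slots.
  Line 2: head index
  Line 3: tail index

Answer: 96 _ _
0
1

Derivation:
write(2): buf=[2 _ _], head=0, tail=1, size=1
write(36): buf=[2 36 _], head=0, tail=2, size=2
read(): buf=[_ 36 _], head=1, tail=2, size=1
write(9): buf=[_ 36 9], head=1, tail=0, size=2
write(38): buf=[38 36 9], head=1, tail=1, size=3
read(): buf=[38 _ 9], head=2, tail=1, size=2
write(62): buf=[38 62 9], head=2, tail=2, size=3
read(): buf=[38 62 _], head=0, tail=2, size=2
read(): buf=[_ 62 _], head=1, tail=2, size=1
read(): buf=[_ _ _], head=2, tail=2, size=0
write(14): buf=[_ _ 14], head=2, tail=0, size=1
write(96): buf=[96 _ 14], head=2, tail=1, size=2
read(): buf=[96 _ _], head=0, tail=1, size=1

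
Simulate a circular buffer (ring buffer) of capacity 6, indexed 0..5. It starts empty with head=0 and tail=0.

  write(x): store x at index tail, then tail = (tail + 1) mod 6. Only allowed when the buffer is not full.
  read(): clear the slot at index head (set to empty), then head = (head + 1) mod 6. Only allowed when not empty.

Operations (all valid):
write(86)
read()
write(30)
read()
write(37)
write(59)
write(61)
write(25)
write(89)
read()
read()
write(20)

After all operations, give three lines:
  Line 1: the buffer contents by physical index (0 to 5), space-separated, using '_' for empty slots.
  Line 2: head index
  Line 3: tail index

write(86): buf=[86 _ _ _ _ _], head=0, tail=1, size=1
read(): buf=[_ _ _ _ _ _], head=1, tail=1, size=0
write(30): buf=[_ 30 _ _ _ _], head=1, tail=2, size=1
read(): buf=[_ _ _ _ _ _], head=2, tail=2, size=0
write(37): buf=[_ _ 37 _ _ _], head=2, tail=3, size=1
write(59): buf=[_ _ 37 59 _ _], head=2, tail=4, size=2
write(61): buf=[_ _ 37 59 61 _], head=2, tail=5, size=3
write(25): buf=[_ _ 37 59 61 25], head=2, tail=0, size=4
write(89): buf=[89 _ 37 59 61 25], head=2, tail=1, size=5
read(): buf=[89 _ _ 59 61 25], head=3, tail=1, size=4
read(): buf=[89 _ _ _ 61 25], head=4, tail=1, size=3
write(20): buf=[89 20 _ _ 61 25], head=4, tail=2, size=4

Answer: 89 20 _ _ 61 25
4
2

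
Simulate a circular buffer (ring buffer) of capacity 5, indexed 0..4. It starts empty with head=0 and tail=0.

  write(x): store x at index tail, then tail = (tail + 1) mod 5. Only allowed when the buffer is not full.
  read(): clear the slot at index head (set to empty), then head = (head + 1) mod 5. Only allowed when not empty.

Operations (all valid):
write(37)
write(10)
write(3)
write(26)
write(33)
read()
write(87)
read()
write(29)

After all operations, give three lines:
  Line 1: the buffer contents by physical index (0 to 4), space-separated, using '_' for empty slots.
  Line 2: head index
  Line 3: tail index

Answer: 87 29 3 26 33
2
2

Derivation:
write(37): buf=[37 _ _ _ _], head=0, tail=1, size=1
write(10): buf=[37 10 _ _ _], head=0, tail=2, size=2
write(3): buf=[37 10 3 _ _], head=0, tail=3, size=3
write(26): buf=[37 10 3 26 _], head=0, tail=4, size=4
write(33): buf=[37 10 3 26 33], head=0, tail=0, size=5
read(): buf=[_ 10 3 26 33], head=1, tail=0, size=4
write(87): buf=[87 10 3 26 33], head=1, tail=1, size=5
read(): buf=[87 _ 3 26 33], head=2, tail=1, size=4
write(29): buf=[87 29 3 26 33], head=2, tail=2, size=5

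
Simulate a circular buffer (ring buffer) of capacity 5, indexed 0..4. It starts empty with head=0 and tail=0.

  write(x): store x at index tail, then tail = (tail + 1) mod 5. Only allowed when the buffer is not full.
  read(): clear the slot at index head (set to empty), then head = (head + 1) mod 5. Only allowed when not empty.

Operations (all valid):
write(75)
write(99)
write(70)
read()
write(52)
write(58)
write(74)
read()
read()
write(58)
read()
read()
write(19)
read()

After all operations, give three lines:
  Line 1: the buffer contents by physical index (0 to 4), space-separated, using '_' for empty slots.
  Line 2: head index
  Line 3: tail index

Answer: _ 58 19 _ _
1
3

Derivation:
write(75): buf=[75 _ _ _ _], head=0, tail=1, size=1
write(99): buf=[75 99 _ _ _], head=0, tail=2, size=2
write(70): buf=[75 99 70 _ _], head=0, tail=3, size=3
read(): buf=[_ 99 70 _ _], head=1, tail=3, size=2
write(52): buf=[_ 99 70 52 _], head=1, tail=4, size=3
write(58): buf=[_ 99 70 52 58], head=1, tail=0, size=4
write(74): buf=[74 99 70 52 58], head=1, tail=1, size=5
read(): buf=[74 _ 70 52 58], head=2, tail=1, size=4
read(): buf=[74 _ _ 52 58], head=3, tail=1, size=3
write(58): buf=[74 58 _ 52 58], head=3, tail=2, size=4
read(): buf=[74 58 _ _ 58], head=4, tail=2, size=3
read(): buf=[74 58 _ _ _], head=0, tail=2, size=2
write(19): buf=[74 58 19 _ _], head=0, tail=3, size=3
read(): buf=[_ 58 19 _ _], head=1, tail=3, size=2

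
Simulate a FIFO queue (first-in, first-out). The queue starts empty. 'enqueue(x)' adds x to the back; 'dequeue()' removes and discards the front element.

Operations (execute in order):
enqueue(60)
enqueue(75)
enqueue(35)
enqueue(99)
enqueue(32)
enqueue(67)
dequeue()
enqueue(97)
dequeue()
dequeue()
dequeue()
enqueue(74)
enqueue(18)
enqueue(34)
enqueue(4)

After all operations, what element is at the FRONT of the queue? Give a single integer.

enqueue(60): queue = [60]
enqueue(75): queue = [60, 75]
enqueue(35): queue = [60, 75, 35]
enqueue(99): queue = [60, 75, 35, 99]
enqueue(32): queue = [60, 75, 35, 99, 32]
enqueue(67): queue = [60, 75, 35, 99, 32, 67]
dequeue(): queue = [75, 35, 99, 32, 67]
enqueue(97): queue = [75, 35, 99, 32, 67, 97]
dequeue(): queue = [35, 99, 32, 67, 97]
dequeue(): queue = [99, 32, 67, 97]
dequeue(): queue = [32, 67, 97]
enqueue(74): queue = [32, 67, 97, 74]
enqueue(18): queue = [32, 67, 97, 74, 18]
enqueue(34): queue = [32, 67, 97, 74, 18, 34]
enqueue(4): queue = [32, 67, 97, 74, 18, 34, 4]

Answer: 32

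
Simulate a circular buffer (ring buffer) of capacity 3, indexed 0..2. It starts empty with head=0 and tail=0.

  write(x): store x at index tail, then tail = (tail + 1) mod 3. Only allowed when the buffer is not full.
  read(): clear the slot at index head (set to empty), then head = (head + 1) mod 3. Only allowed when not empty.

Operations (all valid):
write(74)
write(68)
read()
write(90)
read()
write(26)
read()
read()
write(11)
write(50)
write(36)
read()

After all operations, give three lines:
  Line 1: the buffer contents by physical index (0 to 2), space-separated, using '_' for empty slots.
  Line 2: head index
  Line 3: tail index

write(74): buf=[74 _ _], head=0, tail=1, size=1
write(68): buf=[74 68 _], head=0, tail=2, size=2
read(): buf=[_ 68 _], head=1, tail=2, size=1
write(90): buf=[_ 68 90], head=1, tail=0, size=2
read(): buf=[_ _ 90], head=2, tail=0, size=1
write(26): buf=[26 _ 90], head=2, tail=1, size=2
read(): buf=[26 _ _], head=0, tail=1, size=1
read(): buf=[_ _ _], head=1, tail=1, size=0
write(11): buf=[_ 11 _], head=1, tail=2, size=1
write(50): buf=[_ 11 50], head=1, tail=0, size=2
write(36): buf=[36 11 50], head=1, tail=1, size=3
read(): buf=[36 _ 50], head=2, tail=1, size=2

Answer: 36 _ 50
2
1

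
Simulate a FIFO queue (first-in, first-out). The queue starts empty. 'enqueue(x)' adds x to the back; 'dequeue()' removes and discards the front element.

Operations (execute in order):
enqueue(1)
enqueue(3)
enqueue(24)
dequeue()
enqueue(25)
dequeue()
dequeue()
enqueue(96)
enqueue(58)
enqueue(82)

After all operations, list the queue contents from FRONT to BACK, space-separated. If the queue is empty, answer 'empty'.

Answer: 25 96 58 82

Derivation:
enqueue(1): [1]
enqueue(3): [1, 3]
enqueue(24): [1, 3, 24]
dequeue(): [3, 24]
enqueue(25): [3, 24, 25]
dequeue(): [24, 25]
dequeue(): [25]
enqueue(96): [25, 96]
enqueue(58): [25, 96, 58]
enqueue(82): [25, 96, 58, 82]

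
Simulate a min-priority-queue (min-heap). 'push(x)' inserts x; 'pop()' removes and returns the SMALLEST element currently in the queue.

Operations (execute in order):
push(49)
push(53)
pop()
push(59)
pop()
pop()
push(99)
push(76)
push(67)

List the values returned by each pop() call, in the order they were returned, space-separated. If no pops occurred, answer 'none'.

push(49): heap contents = [49]
push(53): heap contents = [49, 53]
pop() → 49: heap contents = [53]
push(59): heap contents = [53, 59]
pop() → 53: heap contents = [59]
pop() → 59: heap contents = []
push(99): heap contents = [99]
push(76): heap contents = [76, 99]
push(67): heap contents = [67, 76, 99]

Answer: 49 53 59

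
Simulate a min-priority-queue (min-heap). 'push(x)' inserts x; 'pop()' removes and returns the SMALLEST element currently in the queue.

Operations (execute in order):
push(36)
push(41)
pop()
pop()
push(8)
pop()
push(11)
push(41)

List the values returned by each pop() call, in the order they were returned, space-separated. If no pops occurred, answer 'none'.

Answer: 36 41 8

Derivation:
push(36): heap contents = [36]
push(41): heap contents = [36, 41]
pop() → 36: heap contents = [41]
pop() → 41: heap contents = []
push(8): heap contents = [8]
pop() → 8: heap contents = []
push(11): heap contents = [11]
push(41): heap contents = [11, 41]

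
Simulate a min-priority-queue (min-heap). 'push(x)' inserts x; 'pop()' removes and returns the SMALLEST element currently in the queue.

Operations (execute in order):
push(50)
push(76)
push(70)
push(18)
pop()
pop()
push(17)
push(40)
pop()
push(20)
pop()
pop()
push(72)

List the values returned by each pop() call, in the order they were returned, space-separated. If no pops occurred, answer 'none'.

Answer: 18 50 17 20 40

Derivation:
push(50): heap contents = [50]
push(76): heap contents = [50, 76]
push(70): heap contents = [50, 70, 76]
push(18): heap contents = [18, 50, 70, 76]
pop() → 18: heap contents = [50, 70, 76]
pop() → 50: heap contents = [70, 76]
push(17): heap contents = [17, 70, 76]
push(40): heap contents = [17, 40, 70, 76]
pop() → 17: heap contents = [40, 70, 76]
push(20): heap contents = [20, 40, 70, 76]
pop() → 20: heap contents = [40, 70, 76]
pop() → 40: heap contents = [70, 76]
push(72): heap contents = [70, 72, 76]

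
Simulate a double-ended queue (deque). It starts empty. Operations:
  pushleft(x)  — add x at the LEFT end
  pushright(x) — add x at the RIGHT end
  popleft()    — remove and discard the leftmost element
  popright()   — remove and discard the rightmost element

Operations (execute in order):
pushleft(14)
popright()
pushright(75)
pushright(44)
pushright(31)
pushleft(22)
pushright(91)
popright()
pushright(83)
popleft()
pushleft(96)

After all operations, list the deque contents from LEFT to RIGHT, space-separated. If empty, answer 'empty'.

Answer: 96 75 44 31 83

Derivation:
pushleft(14): [14]
popright(): []
pushright(75): [75]
pushright(44): [75, 44]
pushright(31): [75, 44, 31]
pushleft(22): [22, 75, 44, 31]
pushright(91): [22, 75, 44, 31, 91]
popright(): [22, 75, 44, 31]
pushright(83): [22, 75, 44, 31, 83]
popleft(): [75, 44, 31, 83]
pushleft(96): [96, 75, 44, 31, 83]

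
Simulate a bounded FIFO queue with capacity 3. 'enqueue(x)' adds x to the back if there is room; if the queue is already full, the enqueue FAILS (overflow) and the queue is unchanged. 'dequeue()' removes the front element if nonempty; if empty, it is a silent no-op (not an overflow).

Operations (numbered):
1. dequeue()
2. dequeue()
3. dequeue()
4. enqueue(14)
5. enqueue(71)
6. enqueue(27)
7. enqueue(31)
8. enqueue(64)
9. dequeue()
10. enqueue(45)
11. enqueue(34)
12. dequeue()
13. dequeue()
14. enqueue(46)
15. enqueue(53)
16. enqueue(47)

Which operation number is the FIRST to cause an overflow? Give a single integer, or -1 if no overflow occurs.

Answer: 7

Derivation:
1. dequeue(): empty, no-op, size=0
2. dequeue(): empty, no-op, size=0
3. dequeue(): empty, no-op, size=0
4. enqueue(14): size=1
5. enqueue(71): size=2
6. enqueue(27): size=3
7. enqueue(31): size=3=cap → OVERFLOW (fail)
8. enqueue(64): size=3=cap → OVERFLOW (fail)
9. dequeue(): size=2
10. enqueue(45): size=3
11. enqueue(34): size=3=cap → OVERFLOW (fail)
12. dequeue(): size=2
13. dequeue(): size=1
14. enqueue(46): size=2
15. enqueue(53): size=3
16. enqueue(47): size=3=cap → OVERFLOW (fail)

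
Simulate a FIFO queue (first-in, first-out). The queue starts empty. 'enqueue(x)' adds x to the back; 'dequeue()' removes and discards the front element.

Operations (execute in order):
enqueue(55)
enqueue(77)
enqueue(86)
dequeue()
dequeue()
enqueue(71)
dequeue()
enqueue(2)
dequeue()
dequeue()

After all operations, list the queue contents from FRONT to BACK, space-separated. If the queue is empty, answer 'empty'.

Answer: empty

Derivation:
enqueue(55): [55]
enqueue(77): [55, 77]
enqueue(86): [55, 77, 86]
dequeue(): [77, 86]
dequeue(): [86]
enqueue(71): [86, 71]
dequeue(): [71]
enqueue(2): [71, 2]
dequeue(): [2]
dequeue(): []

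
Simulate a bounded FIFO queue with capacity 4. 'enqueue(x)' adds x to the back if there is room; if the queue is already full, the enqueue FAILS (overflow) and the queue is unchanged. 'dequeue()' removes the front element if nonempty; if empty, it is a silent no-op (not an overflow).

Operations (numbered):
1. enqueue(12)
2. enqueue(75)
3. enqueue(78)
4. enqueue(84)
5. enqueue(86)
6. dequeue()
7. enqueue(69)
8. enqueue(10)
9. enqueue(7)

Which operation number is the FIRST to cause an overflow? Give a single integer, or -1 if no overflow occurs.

Answer: 5

Derivation:
1. enqueue(12): size=1
2. enqueue(75): size=2
3. enqueue(78): size=3
4. enqueue(84): size=4
5. enqueue(86): size=4=cap → OVERFLOW (fail)
6. dequeue(): size=3
7. enqueue(69): size=4
8. enqueue(10): size=4=cap → OVERFLOW (fail)
9. enqueue(7): size=4=cap → OVERFLOW (fail)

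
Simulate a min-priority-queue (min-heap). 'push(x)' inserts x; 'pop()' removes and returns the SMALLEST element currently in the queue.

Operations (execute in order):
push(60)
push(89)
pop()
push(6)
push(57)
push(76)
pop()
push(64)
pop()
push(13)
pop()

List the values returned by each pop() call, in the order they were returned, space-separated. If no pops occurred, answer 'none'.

Answer: 60 6 57 13

Derivation:
push(60): heap contents = [60]
push(89): heap contents = [60, 89]
pop() → 60: heap contents = [89]
push(6): heap contents = [6, 89]
push(57): heap contents = [6, 57, 89]
push(76): heap contents = [6, 57, 76, 89]
pop() → 6: heap contents = [57, 76, 89]
push(64): heap contents = [57, 64, 76, 89]
pop() → 57: heap contents = [64, 76, 89]
push(13): heap contents = [13, 64, 76, 89]
pop() → 13: heap contents = [64, 76, 89]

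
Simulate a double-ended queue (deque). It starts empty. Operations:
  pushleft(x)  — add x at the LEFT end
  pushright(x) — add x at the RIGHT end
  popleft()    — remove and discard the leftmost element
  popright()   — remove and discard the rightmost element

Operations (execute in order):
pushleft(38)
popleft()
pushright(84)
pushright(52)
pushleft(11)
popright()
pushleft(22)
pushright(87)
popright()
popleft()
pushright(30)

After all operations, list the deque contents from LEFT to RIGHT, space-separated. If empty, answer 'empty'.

Answer: 11 84 30

Derivation:
pushleft(38): [38]
popleft(): []
pushright(84): [84]
pushright(52): [84, 52]
pushleft(11): [11, 84, 52]
popright(): [11, 84]
pushleft(22): [22, 11, 84]
pushright(87): [22, 11, 84, 87]
popright(): [22, 11, 84]
popleft(): [11, 84]
pushright(30): [11, 84, 30]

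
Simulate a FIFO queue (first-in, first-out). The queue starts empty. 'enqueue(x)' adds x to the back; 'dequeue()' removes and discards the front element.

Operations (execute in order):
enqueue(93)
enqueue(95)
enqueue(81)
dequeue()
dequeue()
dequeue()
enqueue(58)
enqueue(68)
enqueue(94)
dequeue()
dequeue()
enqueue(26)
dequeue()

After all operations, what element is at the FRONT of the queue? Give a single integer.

enqueue(93): queue = [93]
enqueue(95): queue = [93, 95]
enqueue(81): queue = [93, 95, 81]
dequeue(): queue = [95, 81]
dequeue(): queue = [81]
dequeue(): queue = []
enqueue(58): queue = [58]
enqueue(68): queue = [58, 68]
enqueue(94): queue = [58, 68, 94]
dequeue(): queue = [68, 94]
dequeue(): queue = [94]
enqueue(26): queue = [94, 26]
dequeue(): queue = [26]

Answer: 26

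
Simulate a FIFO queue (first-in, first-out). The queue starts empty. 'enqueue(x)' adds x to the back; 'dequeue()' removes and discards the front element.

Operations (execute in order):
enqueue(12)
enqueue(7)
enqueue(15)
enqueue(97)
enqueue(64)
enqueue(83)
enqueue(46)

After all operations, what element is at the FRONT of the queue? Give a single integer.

Answer: 12

Derivation:
enqueue(12): queue = [12]
enqueue(7): queue = [12, 7]
enqueue(15): queue = [12, 7, 15]
enqueue(97): queue = [12, 7, 15, 97]
enqueue(64): queue = [12, 7, 15, 97, 64]
enqueue(83): queue = [12, 7, 15, 97, 64, 83]
enqueue(46): queue = [12, 7, 15, 97, 64, 83, 46]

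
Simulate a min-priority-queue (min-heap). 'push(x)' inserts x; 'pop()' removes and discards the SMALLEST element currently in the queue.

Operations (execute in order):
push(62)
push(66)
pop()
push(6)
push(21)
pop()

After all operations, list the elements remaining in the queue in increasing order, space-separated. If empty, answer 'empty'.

Answer: 21 66

Derivation:
push(62): heap contents = [62]
push(66): heap contents = [62, 66]
pop() → 62: heap contents = [66]
push(6): heap contents = [6, 66]
push(21): heap contents = [6, 21, 66]
pop() → 6: heap contents = [21, 66]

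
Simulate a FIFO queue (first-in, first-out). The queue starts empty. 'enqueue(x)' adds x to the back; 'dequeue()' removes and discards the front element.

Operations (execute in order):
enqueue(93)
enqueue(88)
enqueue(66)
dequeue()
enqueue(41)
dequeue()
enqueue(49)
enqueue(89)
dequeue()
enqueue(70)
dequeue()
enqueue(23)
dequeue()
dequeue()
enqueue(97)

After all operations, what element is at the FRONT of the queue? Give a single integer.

Answer: 70

Derivation:
enqueue(93): queue = [93]
enqueue(88): queue = [93, 88]
enqueue(66): queue = [93, 88, 66]
dequeue(): queue = [88, 66]
enqueue(41): queue = [88, 66, 41]
dequeue(): queue = [66, 41]
enqueue(49): queue = [66, 41, 49]
enqueue(89): queue = [66, 41, 49, 89]
dequeue(): queue = [41, 49, 89]
enqueue(70): queue = [41, 49, 89, 70]
dequeue(): queue = [49, 89, 70]
enqueue(23): queue = [49, 89, 70, 23]
dequeue(): queue = [89, 70, 23]
dequeue(): queue = [70, 23]
enqueue(97): queue = [70, 23, 97]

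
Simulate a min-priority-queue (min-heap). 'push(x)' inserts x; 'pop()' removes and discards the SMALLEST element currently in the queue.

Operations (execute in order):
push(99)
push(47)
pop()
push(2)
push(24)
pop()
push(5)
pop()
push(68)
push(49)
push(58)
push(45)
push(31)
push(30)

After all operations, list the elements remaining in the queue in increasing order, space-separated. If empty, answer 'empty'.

Answer: 24 30 31 45 49 58 68 99

Derivation:
push(99): heap contents = [99]
push(47): heap contents = [47, 99]
pop() → 47: heap contents = [99]
push(2): heap contents = [2, 99]
push(24): heap contents = [2, 24, 99]
pop() → 2: heap contents = [24, 99]
push(5): heap contents = [5, 24, 99]
pop() → 5: heap contents = [24, 99]
push(68): heap contents = [24, 68, 99]
push(49): heap contents = [24, 49, 68, 99]
push(58): heap contents = [24, 49, 58, 68, 99]
push(45): heap contents = [24, 45, 49, 58, 68, 99]
push(31): heap contents = [24, 31, 45, 49, 58, 68, 99]
push(30): heap contents = [24, 30, 31, 45, 49, 58, 68, 99]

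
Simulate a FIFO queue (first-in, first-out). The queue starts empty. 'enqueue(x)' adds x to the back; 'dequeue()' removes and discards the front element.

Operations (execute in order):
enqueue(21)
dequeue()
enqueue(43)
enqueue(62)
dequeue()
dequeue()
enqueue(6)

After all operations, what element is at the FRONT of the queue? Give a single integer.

enqueue(21): queue = [21]
dequeue(): queue = []
enqueue(43): queue = [43]
enqueue(62): queue = [43, 62]
dequeue(): queue = [62]
dequeue(): queue = []
enqueue(6): queue = [6]

Answer: 6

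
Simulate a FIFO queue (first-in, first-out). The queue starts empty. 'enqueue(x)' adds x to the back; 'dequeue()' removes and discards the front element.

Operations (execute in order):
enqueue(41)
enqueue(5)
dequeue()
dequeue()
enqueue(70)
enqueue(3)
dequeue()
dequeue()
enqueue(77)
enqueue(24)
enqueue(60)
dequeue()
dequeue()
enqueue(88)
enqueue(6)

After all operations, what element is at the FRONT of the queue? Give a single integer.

enqueue(41): queue = [41]
enqueue(5): queue = [41, 5]
dequeue(): queue = [5]
dequeue(): queue = []
enqueue(70): queue = [70]
enqueue(3): queue = [70, 3]
dequeue(): queue = [3]
dequeue(): queue = []
enqueue(77): queue = [77]
enqueue(24): queue = [77, 24]
enqueue(60): queue = [77, 24, 60]
dequeue(): queue = [24, 60]
dequeue(): queue = [60]
enqueue(88): queue = [60, 88]
enqueue(6): queue = [60, 88, 6]

Answer: 60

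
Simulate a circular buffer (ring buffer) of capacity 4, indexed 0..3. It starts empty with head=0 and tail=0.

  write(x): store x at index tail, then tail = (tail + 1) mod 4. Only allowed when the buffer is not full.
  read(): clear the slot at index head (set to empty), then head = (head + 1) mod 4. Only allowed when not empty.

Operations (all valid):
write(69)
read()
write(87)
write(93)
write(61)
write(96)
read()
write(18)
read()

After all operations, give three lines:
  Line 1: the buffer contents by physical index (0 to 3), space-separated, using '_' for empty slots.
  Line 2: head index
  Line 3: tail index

write(69): buf=[69 _ _ _], head=0, tail=1, size=1
read(): buf=[_ _ _ _], head=1, tail=1, size=0
write(87): buf=[_ 87 _ _], head=1, tail=2, size=1
write(93): buf=[_ 87 93 _], head=1, tail=3, size=2
write(61): buf=[_ 87 93 61], head=1, tail=0, size=3
write(96): buf=[96 87 93 61], head=1, tail=1, size=4
read(): buf=[96 _ 93 61], head=2, tail=1, size=3
write(18): buf=[96 18 93 61], head=2, tail=2, size=4
read(): buf=[96 18 _ 61], head=3, tail=2, size=3

Answer: 96 18 _ 61
3
2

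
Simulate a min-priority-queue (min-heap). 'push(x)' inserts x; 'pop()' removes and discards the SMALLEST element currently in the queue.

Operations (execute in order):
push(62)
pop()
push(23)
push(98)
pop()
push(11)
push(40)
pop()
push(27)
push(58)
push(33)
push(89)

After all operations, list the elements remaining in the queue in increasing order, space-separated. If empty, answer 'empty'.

push(62): heap contents = [62]
pop() → 62: heap contents = []
push(23): heap contents = [23]
push(98): heap contents = [23, 98]
pop() → 23: heap contents = [98]
push(11): heap contents = [11, 98]
push(40): heap contents = [11, 40, 98]
pop() → 11: heap contents = [40, 98]
push(27): heap contents = [27, 40, 98]
push(58): heap contents = [27, 40, 58, 98]
push(33): heap contents = [27, 33, 40, 58, 98]
push(89): heap contents = [27, 33, 40, 58, 89, 98]

Answer: 27 33 40 58 89 98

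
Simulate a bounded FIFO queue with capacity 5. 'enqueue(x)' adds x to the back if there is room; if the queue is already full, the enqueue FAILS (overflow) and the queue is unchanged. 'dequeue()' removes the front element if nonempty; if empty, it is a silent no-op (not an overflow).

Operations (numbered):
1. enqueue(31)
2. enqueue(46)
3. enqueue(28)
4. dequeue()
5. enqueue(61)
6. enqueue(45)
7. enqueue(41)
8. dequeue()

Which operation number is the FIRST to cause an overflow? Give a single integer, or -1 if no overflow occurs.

1. enqueue(31): size=1
2. enqueue(46): size=2
3. enqueue(28): size=3
4. dequeue(): size=2
5. enqueue(61): size=3
6. enqueue(45): size=4
7. enqueue(41): size=5
8. dequeue(): size=4

Answer: -1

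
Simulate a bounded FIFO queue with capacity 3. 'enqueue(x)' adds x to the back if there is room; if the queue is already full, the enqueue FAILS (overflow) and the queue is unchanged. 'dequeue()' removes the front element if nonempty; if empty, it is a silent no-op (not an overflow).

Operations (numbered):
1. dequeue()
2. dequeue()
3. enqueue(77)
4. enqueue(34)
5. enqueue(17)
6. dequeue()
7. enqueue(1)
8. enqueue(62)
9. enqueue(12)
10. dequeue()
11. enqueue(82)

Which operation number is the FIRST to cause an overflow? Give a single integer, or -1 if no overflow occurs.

1. dequeue(): empty, no-op, size=0
2. dequeue(): empty, no-op, size=0
3. enqueue(77): size=1
4. enqueue(34): size=2
5. enqueue(17): size=3
6. dequeue(): size=2
7. enqueue(1): size=3
8. enqueue(62): size=3=cap → OVERFLOW (fail)
9. enqueue(12): size=3=cap → OVERFLOW (fail)
10. dequeue(): size=2
11. enqueue(82): size=3

Answer: 8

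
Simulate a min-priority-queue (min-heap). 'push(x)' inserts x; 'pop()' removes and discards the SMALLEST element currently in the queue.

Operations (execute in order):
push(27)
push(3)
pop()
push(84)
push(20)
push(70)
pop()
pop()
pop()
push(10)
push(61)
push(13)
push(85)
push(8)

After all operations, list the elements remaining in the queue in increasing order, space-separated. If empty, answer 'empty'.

Answer: 8 10 13 61 84 85

Derivation:
push(27): heap contents = [27]
push(3): heap contents = [3, 27]
pop() → 3: heap contents = [27]
push(84): heap contents = [27, 84]
push(20): heap contents = [20, 27, 84]
push(70): heap contents = [20, 27, 70, 84]
pop() → 20: heap contents = [27, 70, 84]
pop() → 27: heap contents = [70, 84]
pop() → 70: heap contents = [84]
push(10): heap contents = [10, 84]
push(61): heap contents = [10, 61, 84]
push(13): heap contents = [10, 13, 61, 84]
push(85): heap contents = [10, 13, 61, 84, 85]
push(8): heap contents = [8, 10, 13, 61, 84, 85]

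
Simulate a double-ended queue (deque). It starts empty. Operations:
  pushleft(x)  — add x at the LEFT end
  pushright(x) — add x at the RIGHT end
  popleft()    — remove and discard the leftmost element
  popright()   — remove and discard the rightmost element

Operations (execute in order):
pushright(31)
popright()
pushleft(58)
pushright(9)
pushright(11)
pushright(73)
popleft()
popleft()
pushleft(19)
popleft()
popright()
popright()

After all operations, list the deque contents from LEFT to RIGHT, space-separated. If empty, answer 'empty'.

Answer: empty

Derivation:
pushright(31): [31]
popright(): []
pushleft(58): [58]
pushright(9): [58, 9]
pushright(11): [58, 9, 11]
pushright(73): [58, 9, 11, 73]
popleft(): [9, 11, 73]
popleft(): [11, 73]
pushleft(19): [19, 11, 73]
popleft(): [11, 73]
popright(): [11]
popright(): []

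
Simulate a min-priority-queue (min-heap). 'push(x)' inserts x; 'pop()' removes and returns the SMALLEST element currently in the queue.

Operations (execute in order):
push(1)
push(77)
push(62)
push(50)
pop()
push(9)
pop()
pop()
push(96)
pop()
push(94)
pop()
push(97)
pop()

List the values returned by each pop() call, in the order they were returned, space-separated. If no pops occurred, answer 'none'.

push(1): heap contents = [1]
push(77): heap contents = [1, 77]
push(62): heap contents = [1, 62, 77]
push(50): heap contents = [1, 50, 62, 77]
pop() → 1: heap contents = [50, 62, 77]
push(9): heap contents = [9, 50, 62, 77]
pop() → 9: heap contents = [50, 62, 77]
pop() → 50: heap contents = [62, 77]
push(96): heap contents = [62, 77, 96]
pop() → 62: heap contents = [77, 96]
push(94): heap contents = [77, 94, 96]
pop() → 77: heap contents = [94, 96]
push(97): heap contents = [94, 96, 97]
pop() → 94: heap contents = [96, 97]

Answer: 1 9 50 62 77 94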